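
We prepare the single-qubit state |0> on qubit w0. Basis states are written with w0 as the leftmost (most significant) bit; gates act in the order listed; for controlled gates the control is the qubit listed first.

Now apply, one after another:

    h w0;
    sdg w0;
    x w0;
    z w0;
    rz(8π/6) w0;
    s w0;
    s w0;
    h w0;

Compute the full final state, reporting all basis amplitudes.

The final amplitudes are (exp(I*pi/3) + I)*exp(I*pi/3)/2 on |0>, -exp(2*I*pi/3)/2 + exp(5*I*pi/6)/2 on |1>.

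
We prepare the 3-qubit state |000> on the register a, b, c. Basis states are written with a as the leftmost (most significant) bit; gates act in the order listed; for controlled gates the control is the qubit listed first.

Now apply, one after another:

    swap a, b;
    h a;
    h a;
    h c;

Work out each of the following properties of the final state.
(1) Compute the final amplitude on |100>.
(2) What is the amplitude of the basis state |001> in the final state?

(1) |100> carries amplitude 0 in the final state. Key observation: the block from step 2 through step 3 cancels to the identity and can be dropped.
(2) |001> carries amplitude sqrt(2)/2 in the final state.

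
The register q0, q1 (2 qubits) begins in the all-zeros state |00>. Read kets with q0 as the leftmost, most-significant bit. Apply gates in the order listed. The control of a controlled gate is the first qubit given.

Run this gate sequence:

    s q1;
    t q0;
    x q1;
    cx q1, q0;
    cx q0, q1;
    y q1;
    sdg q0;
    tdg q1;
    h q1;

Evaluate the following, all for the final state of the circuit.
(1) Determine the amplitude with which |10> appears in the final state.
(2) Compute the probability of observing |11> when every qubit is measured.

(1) |10> carries amplitude -sqrt(2)*exp(3*I*pi/4)/2 in the final state.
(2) The probability of measuring |11> is 1/2.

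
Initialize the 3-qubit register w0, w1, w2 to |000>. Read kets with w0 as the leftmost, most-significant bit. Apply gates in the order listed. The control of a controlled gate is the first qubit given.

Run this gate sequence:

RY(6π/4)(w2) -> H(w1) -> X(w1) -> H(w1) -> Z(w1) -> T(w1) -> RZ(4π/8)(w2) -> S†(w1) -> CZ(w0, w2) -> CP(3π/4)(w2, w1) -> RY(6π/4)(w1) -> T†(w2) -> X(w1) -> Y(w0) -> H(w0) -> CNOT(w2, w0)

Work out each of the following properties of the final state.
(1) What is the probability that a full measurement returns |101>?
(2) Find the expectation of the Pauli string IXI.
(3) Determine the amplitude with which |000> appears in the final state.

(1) A full measurement returns |101> with probability 1/8. Key observation: the block from step 2 through step 5 cancels to the identity and can be dropped.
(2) In the final state, IXI has expectation -1.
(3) The final state's coefficient on |000> equals -sqrt(2)*exp(I*pi/4)/4.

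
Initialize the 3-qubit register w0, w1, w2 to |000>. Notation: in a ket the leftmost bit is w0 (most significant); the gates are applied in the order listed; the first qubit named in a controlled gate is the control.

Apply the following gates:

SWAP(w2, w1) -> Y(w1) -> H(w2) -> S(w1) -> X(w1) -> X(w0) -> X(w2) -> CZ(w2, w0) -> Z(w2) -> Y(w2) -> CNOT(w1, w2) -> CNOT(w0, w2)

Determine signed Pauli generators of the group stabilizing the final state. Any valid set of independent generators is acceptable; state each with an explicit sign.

The final state is stabilized by the group generated by -IIX, -ZII, +IZI; other independent generating sets are equally valid.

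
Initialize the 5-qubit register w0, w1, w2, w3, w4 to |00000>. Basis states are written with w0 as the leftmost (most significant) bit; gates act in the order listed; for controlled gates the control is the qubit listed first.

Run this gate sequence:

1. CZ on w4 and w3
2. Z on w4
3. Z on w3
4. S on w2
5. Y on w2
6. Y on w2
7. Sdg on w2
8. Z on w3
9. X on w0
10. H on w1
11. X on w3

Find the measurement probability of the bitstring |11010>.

The probability of measuring |11010> is 1/2. Key observation: the block from step 3 through step 8 cancels to the identity and can be dropped.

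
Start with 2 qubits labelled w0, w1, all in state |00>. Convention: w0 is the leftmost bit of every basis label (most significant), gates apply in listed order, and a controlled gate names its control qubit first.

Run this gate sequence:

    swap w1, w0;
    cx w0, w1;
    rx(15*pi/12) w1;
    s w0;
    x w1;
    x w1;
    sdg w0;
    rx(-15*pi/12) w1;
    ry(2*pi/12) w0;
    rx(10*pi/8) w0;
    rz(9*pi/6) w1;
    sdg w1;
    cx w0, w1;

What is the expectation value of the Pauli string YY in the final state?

In the final state, YY has expectation -1/2. Key observation: the block from step 3 through step 8 cancels to the identity and can be dropped.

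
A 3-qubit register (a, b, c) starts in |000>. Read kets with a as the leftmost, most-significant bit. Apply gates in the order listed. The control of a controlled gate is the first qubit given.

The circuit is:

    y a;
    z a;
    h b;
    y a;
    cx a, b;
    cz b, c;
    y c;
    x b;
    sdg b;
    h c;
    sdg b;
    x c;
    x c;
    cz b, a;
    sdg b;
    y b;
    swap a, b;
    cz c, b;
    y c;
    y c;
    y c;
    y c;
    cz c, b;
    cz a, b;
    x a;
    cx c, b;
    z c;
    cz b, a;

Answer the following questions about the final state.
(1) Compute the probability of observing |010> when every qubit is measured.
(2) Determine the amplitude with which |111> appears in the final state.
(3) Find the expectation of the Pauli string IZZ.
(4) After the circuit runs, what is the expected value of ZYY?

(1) Outcome |010> occurs with probability 0.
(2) The final state's coefficient on |111> equals I/2.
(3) The expectation value of IZZ is 1.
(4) The expectation value of ZYY is -1.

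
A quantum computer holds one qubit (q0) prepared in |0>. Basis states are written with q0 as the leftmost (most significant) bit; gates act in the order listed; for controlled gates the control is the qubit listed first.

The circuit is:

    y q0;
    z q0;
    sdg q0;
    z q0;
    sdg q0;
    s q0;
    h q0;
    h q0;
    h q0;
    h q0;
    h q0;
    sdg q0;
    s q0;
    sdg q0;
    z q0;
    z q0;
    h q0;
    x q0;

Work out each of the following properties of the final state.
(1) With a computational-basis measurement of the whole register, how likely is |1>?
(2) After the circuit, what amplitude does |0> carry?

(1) A full measurement returns |1> with probability 1/2.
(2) The amplitude on |0> is 1/2 - I/2.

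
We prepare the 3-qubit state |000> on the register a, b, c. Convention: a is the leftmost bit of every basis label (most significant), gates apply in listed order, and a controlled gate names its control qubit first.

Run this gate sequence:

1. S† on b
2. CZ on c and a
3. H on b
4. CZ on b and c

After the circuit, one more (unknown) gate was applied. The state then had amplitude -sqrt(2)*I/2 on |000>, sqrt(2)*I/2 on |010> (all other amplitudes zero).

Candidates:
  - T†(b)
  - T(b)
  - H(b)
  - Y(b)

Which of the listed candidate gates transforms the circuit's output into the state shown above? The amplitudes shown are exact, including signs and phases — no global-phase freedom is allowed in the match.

It was Y(b) that produced the state shown.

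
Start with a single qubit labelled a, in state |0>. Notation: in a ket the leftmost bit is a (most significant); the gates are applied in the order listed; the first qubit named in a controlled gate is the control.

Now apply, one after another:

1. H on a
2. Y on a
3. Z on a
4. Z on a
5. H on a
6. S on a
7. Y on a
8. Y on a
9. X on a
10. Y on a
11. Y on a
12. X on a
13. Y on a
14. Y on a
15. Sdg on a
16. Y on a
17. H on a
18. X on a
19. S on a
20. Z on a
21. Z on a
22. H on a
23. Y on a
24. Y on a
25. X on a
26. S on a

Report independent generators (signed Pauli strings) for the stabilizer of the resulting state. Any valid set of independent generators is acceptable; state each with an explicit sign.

The final state is stabilized by the group generated by -X; other independent generating sets are equally valid.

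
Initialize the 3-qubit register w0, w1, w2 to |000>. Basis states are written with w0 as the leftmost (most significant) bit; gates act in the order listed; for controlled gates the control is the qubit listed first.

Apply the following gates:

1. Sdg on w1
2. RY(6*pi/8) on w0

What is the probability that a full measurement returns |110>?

Outcome |110> occurs with probability 0.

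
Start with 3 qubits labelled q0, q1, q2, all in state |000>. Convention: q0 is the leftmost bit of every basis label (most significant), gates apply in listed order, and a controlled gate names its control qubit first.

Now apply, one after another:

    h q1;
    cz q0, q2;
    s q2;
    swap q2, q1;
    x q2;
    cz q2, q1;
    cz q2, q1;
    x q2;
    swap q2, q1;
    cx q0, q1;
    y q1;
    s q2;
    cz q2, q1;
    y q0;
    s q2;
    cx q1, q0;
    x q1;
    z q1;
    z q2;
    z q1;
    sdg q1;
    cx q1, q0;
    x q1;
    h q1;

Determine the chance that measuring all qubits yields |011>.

Outcome |011> occurs with probability 0. Key observation: gates 4-9 undo each other exactly, leaving only the rest of the circuit to track.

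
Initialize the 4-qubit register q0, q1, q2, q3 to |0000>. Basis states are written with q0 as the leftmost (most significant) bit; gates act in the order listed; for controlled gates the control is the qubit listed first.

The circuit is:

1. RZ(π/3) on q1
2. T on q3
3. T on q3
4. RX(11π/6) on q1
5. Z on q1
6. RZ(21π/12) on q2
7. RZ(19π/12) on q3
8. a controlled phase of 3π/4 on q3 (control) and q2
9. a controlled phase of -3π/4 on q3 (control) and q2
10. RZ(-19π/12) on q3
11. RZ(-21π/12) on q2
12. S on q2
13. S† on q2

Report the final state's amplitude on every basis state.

The final amplitudes are (sqrt(2) + sqrt(6))*exp(5*I*pi/6)/4 on |0000>, (-sqrt(2) + sqrt(6))*exp(I*pi/3)/4 on |0100>, and 0 on every other basis state. Key observation: the block from step 6 through step 11 cancels to the identity and can be dropped.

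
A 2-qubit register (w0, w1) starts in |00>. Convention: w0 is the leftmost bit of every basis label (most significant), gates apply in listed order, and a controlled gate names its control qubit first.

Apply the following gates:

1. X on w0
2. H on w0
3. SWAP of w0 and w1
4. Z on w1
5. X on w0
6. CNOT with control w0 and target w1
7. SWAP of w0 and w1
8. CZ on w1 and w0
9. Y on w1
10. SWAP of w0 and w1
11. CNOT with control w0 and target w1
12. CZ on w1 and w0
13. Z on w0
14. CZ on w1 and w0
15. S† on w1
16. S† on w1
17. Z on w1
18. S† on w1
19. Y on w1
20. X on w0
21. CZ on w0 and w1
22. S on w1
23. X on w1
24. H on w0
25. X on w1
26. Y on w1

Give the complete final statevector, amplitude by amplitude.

After the circuit, the state carries amplitude -1/2 on |00>, 1/2 on |01>, 1/2 on |10>, -1/2 on |11>.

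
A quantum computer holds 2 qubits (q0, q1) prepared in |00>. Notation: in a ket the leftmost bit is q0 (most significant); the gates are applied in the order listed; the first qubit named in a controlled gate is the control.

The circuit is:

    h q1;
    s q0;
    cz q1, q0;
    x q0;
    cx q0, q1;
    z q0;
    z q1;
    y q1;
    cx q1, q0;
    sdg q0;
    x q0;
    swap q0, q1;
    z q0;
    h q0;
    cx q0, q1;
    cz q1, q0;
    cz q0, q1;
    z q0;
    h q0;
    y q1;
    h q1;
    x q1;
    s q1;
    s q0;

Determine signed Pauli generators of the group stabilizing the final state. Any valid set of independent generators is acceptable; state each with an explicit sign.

The stabilizer group can be generated by -XI, +IX, among other valid generating sets.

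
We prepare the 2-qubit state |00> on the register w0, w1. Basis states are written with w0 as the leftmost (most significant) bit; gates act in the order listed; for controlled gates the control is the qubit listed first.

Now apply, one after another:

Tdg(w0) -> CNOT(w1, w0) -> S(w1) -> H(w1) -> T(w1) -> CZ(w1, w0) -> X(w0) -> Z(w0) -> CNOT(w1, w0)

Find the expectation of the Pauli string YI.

The expectation value of YI is 0.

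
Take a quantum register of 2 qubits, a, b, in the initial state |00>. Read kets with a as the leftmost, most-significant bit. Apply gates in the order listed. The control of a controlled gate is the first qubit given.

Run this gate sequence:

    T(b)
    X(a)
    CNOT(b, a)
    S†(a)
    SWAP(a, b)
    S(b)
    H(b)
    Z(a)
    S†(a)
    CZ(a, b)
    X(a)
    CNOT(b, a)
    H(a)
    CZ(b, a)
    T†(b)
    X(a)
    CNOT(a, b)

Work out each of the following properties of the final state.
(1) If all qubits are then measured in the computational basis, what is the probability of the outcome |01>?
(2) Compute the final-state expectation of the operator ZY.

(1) A full measurement returns |01> with probability 1/4.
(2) The observable ZY averages to sqrt(2)/2.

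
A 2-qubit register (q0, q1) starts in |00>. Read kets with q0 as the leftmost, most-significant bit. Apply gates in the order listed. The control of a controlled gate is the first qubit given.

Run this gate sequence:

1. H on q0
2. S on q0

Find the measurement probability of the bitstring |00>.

The probability of measuring |00> is 1/2.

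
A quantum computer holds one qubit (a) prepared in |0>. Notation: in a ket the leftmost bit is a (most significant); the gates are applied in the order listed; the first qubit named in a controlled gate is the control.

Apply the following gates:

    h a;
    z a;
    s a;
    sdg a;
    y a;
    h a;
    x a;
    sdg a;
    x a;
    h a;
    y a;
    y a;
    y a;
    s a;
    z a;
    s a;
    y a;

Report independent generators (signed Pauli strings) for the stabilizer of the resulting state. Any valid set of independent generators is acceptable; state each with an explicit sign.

The stabilizer group can be generated by +X, among other valid generating sets.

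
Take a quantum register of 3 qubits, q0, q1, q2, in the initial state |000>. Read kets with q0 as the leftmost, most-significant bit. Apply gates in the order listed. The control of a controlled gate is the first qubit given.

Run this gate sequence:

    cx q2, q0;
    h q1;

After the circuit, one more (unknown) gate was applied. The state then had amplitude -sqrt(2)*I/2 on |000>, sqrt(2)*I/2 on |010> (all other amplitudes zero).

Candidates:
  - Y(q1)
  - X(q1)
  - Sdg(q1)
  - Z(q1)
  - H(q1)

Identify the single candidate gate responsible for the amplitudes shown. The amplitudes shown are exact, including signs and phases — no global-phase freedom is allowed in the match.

The unique candidate consistent with the amplitudes is Y(q1).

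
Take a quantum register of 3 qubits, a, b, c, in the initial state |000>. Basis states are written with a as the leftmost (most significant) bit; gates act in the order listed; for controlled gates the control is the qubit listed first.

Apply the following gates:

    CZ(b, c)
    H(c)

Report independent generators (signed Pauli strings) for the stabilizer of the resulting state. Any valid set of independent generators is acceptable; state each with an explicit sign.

The final state is stabilized by the group generated by +IIX, +ZII, +IZI; other independent generating sets are equally valid.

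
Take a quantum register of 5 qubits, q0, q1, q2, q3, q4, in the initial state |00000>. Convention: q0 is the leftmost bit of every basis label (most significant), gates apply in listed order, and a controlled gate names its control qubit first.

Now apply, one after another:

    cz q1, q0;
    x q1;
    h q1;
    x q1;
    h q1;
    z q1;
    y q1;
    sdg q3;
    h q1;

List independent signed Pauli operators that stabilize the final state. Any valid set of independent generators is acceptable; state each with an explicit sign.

The final state is stabilized by the group generated by +IXIII, +ZIIII, +IIZII, +IIIZI, +IIIIZ; other independent generating sets are equally valid.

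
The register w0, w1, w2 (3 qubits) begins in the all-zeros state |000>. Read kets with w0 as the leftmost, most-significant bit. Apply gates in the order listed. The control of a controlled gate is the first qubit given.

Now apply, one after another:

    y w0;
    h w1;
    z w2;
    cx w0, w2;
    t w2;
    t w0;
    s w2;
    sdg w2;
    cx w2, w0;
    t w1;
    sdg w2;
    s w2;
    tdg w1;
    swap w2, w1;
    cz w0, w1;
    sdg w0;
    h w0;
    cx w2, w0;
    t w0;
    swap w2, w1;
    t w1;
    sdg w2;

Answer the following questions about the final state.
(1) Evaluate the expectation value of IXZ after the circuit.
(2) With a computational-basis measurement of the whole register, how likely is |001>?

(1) The expectation value of IXZ is -sqrt(2)/2. Key observation: gates 10-13 undo each other exactly, leaving only the rest of the circuit to track.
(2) Outcome |001> occurs with probability 1/4.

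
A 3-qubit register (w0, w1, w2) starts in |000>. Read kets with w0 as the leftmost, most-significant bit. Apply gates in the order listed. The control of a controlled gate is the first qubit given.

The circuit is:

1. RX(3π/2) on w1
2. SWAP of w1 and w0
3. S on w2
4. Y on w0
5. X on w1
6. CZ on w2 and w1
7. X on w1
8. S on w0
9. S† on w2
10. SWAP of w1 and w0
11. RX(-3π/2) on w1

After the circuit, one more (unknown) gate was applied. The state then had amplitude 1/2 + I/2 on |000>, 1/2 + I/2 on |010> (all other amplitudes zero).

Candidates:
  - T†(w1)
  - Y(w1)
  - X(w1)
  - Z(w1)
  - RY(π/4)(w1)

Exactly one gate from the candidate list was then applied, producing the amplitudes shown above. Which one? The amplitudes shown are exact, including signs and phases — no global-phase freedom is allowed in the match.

It was Z(w1) that produced the state shown.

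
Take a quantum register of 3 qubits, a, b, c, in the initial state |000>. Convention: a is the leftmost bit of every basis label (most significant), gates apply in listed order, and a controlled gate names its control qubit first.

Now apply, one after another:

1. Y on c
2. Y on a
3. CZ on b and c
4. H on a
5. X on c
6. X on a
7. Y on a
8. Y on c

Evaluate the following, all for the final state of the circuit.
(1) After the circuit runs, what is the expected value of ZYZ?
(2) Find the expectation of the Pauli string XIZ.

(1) The expectation value of ZYZ is 0.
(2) In the final state, XIZ has expectation -1.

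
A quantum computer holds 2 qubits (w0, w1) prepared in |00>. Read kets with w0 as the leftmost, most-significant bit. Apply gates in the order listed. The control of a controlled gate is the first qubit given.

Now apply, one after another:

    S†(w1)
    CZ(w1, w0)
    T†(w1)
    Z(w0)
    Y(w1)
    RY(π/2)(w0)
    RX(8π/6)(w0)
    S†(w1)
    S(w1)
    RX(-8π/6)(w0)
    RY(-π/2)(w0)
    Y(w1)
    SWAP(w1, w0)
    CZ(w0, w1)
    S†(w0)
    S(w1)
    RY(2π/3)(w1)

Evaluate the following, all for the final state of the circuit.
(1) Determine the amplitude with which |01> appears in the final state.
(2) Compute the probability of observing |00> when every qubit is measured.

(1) The amplitude on |01> is sqrt(3)/2.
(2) The probability of measuring |00> is 1/4.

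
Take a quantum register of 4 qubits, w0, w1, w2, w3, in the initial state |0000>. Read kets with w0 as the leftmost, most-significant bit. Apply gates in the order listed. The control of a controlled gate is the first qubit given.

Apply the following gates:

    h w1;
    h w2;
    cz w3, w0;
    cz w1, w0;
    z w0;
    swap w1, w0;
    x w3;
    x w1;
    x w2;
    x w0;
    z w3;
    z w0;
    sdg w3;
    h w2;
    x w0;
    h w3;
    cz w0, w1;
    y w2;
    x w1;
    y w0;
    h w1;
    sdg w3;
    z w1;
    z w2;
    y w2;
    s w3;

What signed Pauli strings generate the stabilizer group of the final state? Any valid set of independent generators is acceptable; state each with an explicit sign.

The stabilizer group can be generated by -XIII, -IXII, -IIIX, +IIZI, among other valid generating sets.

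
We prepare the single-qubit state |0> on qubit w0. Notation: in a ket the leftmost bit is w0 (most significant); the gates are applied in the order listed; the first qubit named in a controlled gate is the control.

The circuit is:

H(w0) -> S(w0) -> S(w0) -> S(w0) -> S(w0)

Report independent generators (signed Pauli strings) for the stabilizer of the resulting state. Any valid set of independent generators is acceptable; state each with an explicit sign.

The stabilizer group can be generated by +X, among other valid generating sets.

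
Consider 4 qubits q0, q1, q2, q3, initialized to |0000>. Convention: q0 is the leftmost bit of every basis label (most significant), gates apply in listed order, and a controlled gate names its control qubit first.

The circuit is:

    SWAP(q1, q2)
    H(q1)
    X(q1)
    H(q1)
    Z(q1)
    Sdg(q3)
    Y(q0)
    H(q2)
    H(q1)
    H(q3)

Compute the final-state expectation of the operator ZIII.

The expectation value of ZIII is -1. Key observation: gates 2-5 undo each other exactly, leaving only the rest of the circuit to track.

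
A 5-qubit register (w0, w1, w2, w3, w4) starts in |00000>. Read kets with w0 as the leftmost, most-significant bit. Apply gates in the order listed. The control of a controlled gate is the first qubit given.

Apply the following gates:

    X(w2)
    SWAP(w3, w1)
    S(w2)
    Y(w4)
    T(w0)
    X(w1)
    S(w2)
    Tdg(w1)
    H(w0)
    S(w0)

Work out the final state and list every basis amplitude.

The final amplitudes are -sqrt(2)*exp(I*pi/4)/2 on |01101>, -sqrt(2)*exp(3*I*pi/4)/2 on |11101>, and 0 on every other basis state.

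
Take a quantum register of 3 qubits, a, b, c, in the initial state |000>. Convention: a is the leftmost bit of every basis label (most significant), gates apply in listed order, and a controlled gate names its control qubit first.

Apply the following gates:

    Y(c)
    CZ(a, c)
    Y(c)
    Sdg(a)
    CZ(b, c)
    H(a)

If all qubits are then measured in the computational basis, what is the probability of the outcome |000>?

The probability of measuring |000> is 1/2.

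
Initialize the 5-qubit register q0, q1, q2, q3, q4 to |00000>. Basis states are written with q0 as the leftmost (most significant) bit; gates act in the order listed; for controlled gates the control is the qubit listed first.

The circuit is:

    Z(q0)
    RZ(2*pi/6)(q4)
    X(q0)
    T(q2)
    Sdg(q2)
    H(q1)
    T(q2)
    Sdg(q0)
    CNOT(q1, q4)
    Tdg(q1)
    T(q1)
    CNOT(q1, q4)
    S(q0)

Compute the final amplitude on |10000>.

The amplitude on |10000> is -sqrt(2)*exp(5*I*pi/6)/2.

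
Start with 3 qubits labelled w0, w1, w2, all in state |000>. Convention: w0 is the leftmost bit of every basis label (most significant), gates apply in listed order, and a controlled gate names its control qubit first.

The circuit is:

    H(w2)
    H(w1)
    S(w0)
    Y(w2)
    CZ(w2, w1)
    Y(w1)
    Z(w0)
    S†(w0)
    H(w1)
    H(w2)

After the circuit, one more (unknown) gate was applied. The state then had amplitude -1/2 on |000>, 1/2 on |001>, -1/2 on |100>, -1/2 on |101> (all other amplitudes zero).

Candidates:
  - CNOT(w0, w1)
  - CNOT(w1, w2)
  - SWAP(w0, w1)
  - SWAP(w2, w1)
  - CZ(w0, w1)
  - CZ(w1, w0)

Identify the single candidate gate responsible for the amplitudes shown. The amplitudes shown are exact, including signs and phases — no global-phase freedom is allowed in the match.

It was SWAP(w0, w1) that produced the state shown.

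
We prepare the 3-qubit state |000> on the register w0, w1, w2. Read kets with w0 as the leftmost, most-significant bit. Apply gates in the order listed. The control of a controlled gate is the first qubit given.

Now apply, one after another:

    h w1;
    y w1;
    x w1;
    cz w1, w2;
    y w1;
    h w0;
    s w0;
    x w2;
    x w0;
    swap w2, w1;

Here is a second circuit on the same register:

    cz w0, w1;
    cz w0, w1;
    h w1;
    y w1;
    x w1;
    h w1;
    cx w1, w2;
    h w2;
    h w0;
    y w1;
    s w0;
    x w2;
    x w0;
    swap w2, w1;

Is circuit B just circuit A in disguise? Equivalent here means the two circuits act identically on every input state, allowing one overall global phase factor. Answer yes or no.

No: there is an input state on which the two circuits produce genuinely different outputs (not merely differing by a phase).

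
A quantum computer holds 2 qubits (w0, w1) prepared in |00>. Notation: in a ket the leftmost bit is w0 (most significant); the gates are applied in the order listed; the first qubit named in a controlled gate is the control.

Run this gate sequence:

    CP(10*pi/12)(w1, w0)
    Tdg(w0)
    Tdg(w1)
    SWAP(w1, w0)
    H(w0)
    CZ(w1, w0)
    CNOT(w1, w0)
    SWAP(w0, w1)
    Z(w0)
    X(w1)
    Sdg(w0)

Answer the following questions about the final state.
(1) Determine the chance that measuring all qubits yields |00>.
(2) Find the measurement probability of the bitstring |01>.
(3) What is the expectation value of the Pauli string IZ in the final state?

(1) Outcome |00> occurs with probability 1/2.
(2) A full measurement returns |01> with probability 1/2.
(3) The expectation value of IZ is 0.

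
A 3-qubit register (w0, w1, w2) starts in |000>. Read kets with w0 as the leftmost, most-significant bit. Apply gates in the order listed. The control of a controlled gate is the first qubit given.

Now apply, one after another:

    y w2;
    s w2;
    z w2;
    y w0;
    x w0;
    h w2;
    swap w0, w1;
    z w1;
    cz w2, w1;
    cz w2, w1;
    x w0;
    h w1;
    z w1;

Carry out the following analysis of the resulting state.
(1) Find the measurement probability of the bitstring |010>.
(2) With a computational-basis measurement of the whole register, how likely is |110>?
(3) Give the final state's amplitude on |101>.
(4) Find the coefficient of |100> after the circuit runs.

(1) Outcome |010> occurs with probability 0.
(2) Outcome |110> occurs with probability 1/4.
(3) The amplitude on |101> is -I/2.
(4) |100> carries amplitude I/2 in the final state.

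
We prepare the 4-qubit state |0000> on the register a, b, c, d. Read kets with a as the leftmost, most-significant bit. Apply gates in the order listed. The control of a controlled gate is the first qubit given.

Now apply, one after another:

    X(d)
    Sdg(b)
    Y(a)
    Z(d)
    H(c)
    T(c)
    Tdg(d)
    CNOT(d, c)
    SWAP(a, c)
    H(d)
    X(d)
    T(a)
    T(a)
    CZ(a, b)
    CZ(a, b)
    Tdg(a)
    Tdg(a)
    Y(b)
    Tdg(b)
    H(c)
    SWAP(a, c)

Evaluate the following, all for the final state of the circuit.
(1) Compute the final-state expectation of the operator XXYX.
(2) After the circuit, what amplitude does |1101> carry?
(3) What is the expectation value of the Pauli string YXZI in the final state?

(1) The observable XXYX averages to 0. Key observation: gates 12-17 undo each other exactly, leaving only the rest of the circuit to track.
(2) The final state's coefficient on |1101> equals sqrt(2)*exp(3*I*pi/4)/4.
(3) The expectation value of YXZI is 0.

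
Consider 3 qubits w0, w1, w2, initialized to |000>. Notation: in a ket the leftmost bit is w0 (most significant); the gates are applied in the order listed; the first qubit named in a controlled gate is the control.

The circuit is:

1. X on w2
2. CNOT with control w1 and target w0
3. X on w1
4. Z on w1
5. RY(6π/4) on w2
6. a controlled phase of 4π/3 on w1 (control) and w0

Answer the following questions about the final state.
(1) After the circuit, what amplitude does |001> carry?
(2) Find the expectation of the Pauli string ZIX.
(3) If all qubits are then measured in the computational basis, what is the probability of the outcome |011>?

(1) |001> carries amplitude 0 in the final state.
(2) The expectation value of ZIX is 1.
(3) A full measurement returns |011> with probability 1/2.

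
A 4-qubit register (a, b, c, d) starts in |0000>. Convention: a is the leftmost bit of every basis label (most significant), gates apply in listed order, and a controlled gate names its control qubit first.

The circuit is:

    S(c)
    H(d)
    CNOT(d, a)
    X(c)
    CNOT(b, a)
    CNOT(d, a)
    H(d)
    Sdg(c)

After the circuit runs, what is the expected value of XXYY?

In the final state, XXYY has expectation 0.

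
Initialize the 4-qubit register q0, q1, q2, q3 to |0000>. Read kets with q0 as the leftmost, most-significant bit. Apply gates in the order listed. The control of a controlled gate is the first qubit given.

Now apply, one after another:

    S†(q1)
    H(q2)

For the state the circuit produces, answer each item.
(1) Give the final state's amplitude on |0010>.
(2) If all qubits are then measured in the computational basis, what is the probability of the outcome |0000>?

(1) The final state's coefficient on |0010> equals sqrt(2)/2.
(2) Outcome |0000> occurs with probability 1/2.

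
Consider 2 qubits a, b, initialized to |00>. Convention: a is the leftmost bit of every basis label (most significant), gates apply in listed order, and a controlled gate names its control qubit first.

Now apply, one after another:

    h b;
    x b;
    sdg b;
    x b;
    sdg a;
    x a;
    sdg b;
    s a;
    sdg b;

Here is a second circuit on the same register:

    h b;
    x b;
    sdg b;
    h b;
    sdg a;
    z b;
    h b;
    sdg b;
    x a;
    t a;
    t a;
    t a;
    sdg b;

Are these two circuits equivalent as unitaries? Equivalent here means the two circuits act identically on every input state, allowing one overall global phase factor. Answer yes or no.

No — the two circuits implement different unitaries, even allowing a global phase.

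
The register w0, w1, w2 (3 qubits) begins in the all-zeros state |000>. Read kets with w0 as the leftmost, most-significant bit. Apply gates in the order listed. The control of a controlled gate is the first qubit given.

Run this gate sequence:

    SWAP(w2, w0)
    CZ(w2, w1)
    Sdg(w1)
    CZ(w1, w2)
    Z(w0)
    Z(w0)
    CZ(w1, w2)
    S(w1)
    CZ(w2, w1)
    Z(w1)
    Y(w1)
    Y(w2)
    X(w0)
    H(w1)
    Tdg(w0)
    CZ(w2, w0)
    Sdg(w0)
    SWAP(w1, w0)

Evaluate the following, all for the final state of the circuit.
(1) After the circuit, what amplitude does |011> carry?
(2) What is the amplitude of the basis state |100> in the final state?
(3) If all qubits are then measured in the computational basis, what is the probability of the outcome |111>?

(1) The final state's coefficient on |011> equals -sqrt(2)*exp(I*pi/4)/2. Key observation: steps 2-9 multiply out to the identity, so the circuit reduces to the remaining gates.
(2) The amplitude on |100> is 0.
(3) A full measurement returns |111> with probability 1/2.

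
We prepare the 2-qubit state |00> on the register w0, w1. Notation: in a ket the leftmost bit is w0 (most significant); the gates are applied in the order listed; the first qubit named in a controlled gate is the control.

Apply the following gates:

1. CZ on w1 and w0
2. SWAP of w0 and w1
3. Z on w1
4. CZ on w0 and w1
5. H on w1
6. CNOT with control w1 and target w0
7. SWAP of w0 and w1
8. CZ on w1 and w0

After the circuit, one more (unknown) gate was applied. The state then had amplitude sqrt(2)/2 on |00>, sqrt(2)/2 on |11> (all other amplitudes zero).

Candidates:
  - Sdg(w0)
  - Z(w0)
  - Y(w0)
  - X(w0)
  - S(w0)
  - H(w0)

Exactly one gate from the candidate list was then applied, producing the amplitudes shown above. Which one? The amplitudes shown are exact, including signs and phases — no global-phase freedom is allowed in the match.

It was Z(w0) that produced the state shown.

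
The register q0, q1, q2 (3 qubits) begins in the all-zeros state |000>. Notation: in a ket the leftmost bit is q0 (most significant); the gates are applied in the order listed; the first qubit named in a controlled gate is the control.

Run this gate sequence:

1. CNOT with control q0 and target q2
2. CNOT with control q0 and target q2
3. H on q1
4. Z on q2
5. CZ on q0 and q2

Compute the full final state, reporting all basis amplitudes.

The final amplitudes are sqrt(2)/2 on |000>, sqrt(2)/2 on |010>, and 0 on every other basis state.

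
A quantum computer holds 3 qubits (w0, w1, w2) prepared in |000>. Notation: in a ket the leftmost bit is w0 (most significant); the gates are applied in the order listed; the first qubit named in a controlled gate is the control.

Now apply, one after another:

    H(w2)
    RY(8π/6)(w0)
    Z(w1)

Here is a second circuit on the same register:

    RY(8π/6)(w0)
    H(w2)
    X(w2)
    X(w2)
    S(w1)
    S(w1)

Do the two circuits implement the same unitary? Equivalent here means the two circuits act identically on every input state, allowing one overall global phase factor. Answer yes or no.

Yes, they are equivalent — the unitaries differ by at most a global phase.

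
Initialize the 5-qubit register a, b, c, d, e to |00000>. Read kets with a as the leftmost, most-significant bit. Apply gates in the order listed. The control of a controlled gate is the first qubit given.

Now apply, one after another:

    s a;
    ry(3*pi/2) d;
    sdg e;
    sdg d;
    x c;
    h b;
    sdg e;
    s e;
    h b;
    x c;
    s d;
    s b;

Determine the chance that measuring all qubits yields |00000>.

Outcome |00000> occurs with probability 1/2. Key observation: gates 4-11 undo each other exactly, leaving only the rest of the circuit to track.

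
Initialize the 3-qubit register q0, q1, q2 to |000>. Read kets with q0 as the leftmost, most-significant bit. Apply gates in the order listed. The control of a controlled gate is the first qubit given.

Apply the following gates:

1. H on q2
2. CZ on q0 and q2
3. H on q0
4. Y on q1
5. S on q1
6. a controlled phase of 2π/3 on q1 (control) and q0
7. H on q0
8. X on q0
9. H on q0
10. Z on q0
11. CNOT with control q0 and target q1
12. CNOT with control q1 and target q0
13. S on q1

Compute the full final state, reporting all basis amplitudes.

After the circuit, the state carries amplitude 0 on |000>, 0 on |001>, 0 on |010>, 0 on |011>, -exp(2*I*pi/3)/2 on |100>, -exp(2*I*pi/3)/2 on |101>, -I/2 on |110>, -I/2 on |111>.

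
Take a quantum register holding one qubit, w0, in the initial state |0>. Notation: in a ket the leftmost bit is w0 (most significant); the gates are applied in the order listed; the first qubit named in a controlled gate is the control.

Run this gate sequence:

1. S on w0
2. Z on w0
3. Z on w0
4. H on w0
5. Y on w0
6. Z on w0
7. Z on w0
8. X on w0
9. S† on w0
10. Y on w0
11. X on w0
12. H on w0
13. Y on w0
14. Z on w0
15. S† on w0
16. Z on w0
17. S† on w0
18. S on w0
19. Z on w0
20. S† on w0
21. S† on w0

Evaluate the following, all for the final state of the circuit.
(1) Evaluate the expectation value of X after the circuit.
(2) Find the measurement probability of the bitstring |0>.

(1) In the final state, X has expectation 1. Key observation: steps 16-19 multiply out to the identity, so the circuit reduces to the remaining gates.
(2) Outcome |0> occurs with probability 1/2.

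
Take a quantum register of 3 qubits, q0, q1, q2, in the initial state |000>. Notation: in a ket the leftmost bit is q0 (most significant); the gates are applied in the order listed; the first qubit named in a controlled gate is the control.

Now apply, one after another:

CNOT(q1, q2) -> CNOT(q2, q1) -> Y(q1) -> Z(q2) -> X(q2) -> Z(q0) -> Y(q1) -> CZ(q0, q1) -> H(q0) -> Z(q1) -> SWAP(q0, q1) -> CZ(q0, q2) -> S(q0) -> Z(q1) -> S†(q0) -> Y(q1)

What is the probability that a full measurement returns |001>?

The probability of measuring |001> is 1/2.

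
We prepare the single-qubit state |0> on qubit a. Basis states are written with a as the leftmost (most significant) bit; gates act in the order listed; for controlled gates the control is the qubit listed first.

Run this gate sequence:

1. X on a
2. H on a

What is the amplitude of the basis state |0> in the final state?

The amplitude on |0> is sqrt(2)/2.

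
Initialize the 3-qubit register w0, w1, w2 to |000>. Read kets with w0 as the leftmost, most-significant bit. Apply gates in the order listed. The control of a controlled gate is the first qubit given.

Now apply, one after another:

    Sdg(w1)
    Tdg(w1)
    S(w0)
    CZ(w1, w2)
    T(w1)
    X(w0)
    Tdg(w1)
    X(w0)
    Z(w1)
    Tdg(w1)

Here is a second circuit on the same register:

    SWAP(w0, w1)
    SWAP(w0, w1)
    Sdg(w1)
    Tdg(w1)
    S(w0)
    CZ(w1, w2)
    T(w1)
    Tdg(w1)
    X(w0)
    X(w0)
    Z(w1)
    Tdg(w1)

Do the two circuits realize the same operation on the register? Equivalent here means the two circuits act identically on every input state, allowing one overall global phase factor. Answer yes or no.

Yes: on every input state the two circuits agree up to one overall phase factor.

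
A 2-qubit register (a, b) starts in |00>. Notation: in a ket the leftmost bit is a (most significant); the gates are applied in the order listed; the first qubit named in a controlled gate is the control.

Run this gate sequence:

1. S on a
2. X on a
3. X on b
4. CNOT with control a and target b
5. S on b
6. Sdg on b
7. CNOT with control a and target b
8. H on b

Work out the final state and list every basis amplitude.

The resulting statevector has amplitude 0 on |00>, 0 on |01>, sqrt(2)/2 on |10>, -sqrt(2)/2 on |11>. Key observation: steps 4-7 multiply out to the identity, so the circuit reduces to the remaining gates.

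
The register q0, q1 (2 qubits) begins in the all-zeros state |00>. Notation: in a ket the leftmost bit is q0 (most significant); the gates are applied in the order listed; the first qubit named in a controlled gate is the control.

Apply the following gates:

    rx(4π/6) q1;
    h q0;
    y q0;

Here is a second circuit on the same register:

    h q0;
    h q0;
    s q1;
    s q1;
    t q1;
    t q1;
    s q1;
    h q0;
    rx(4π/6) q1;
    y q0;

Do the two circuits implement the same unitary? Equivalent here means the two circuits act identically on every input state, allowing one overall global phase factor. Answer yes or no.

Yes, they are equivalent — the unitaries differ by at most a global phase.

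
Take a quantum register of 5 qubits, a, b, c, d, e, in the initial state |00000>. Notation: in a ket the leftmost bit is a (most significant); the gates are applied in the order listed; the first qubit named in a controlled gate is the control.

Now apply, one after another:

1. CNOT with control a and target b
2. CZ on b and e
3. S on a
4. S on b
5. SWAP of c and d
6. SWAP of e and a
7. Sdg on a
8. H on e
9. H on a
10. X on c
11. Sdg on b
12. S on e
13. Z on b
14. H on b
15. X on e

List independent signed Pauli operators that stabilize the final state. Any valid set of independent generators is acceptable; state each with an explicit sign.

The stabilizer group can be generated by +XIIII, +IXIII, -IIIIY, -IIZII, +IIIZI, among other valid generating sets.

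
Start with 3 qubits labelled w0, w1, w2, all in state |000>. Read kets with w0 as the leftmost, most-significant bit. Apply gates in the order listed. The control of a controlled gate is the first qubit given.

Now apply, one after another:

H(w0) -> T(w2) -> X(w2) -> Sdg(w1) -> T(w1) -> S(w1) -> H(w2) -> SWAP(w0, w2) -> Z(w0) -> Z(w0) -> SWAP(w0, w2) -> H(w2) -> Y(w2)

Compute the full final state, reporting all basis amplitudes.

After the circuit, the state carries amplitude -sqrt(2)*I/2 on |000>, -sqrt(2)*I/2 on |100>, and 0 on every other basis state. Key observation: gates 7-12 undo each other exactly, leaving only the rest of the circuit to track.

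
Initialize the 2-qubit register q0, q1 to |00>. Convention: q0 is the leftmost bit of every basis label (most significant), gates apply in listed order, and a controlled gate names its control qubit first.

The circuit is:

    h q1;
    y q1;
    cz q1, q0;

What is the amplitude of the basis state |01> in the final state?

The amplitude on |01> is sqrt(2)*I/2.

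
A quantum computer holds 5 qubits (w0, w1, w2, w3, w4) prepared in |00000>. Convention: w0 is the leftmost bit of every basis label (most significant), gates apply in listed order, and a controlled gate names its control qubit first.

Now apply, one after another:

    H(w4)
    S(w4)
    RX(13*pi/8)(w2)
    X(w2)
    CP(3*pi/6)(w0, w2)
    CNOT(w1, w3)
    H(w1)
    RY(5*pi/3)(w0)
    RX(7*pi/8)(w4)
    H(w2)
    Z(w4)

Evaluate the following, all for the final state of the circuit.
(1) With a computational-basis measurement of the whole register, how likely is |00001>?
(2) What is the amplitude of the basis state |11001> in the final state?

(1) The probability of measuring |00001> is 3/32 - 3*sqrt(2 - sqrt(2))/64.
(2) |11001> carries amplitude -sqrt(2)*sin(3*pi/16)*cos(7*pi/16)/8 + sqrt(2)*sin(3*pi/16)*sin(7*pi/16)/8 - sqrt(2)*I*sin(7*pi/16)*cos(3*pi/16)/8 + sqrt(2)*I*cos(3*pi/16)*cos(7*pi/16)/8 in the final state.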